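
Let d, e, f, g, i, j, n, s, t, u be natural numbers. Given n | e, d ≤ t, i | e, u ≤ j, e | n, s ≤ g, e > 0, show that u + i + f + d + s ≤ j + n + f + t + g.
From e | n and n | e, e = n. i | e and e > 0, therefore i ≤ e. Since e = n, i ≤ n. Then i + f ≤ n + f. Since u ≤ j, u + i + f ≤ j + n + f. d ≤ t and s ≤ g, therefore d + s ≤ t + g. Since u + i + f ≤ j + n + f, u + i + f + d + s ≤ j + n + f + t + g.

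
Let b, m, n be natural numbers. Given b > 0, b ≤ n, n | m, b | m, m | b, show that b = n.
m | b and b | m, hence m = b. n | m, so n | b. b > 0, so n ≤ b. Since b ≤ n, b = n.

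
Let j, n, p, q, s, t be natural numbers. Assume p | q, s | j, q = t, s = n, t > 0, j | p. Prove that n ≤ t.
Since s | j and j | p, s | p. q = t and p | q, so p | t. Since s | p, s | t. s = n, so n | t. Since t > 0, n ≤ t.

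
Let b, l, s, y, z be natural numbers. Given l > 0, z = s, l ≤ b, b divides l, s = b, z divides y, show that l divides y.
Because b divides l and l > 0, b ≤ l. Since l ≤ b, b = l. Since z = s and s = b, z = b. Since z divides y, b divides y. b = l, so l divides y.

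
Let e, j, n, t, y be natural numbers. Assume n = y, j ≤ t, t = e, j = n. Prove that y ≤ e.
From j = n and n = y, j = y. t = e and j ≤ t, therefore j ≤ e. j = y, so y ≤ e.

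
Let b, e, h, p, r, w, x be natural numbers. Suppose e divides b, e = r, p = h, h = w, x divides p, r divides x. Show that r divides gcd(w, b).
From p = h and x divides p, x divides h. Because r divides x, r divides h. Since h = w, r divides w. e = r and e divides b, hence r divides b. Since r divides w, r divides gcd(w, b).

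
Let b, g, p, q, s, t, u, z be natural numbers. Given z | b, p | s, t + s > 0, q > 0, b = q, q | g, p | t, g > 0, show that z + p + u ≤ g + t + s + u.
b = q and z | b, so z | q. q > 0, so z ≤ q. q | g and g > 0, therefore q ≤ g. z ≤ q, so z ≤ g. p | t and p | s, thus p | t + s. Since t + s > 0, p ≤ t + s. Then p + u ≤ t + s + u. Since z ≤ g, z + p + u ≤ g + t + s + u.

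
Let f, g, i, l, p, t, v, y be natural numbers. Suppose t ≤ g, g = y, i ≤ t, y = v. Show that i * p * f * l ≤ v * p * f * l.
g = y and y = v, so g = v. i ≤ t and t ≤ g, hence i ≤ g. g = v, so i ≤ v. Then i * p ≤ v * p. Then i * p * f ≤ v * p * f. Then i * p * f * l ≤ v * p * f * l.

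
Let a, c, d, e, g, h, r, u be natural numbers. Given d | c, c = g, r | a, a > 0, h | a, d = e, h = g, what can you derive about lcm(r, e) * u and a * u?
lcm(r, e) * u ≤ a * u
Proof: c = g and d | c, so d | g. Since h = g and h | a, g | a. From d | g, d | a. d = e, so e | a. Because r | a, lcm(r, e) | a. a > 0, so lcm(r, e) ≤ a. Then lcm(r, e) * u ≤ a * u.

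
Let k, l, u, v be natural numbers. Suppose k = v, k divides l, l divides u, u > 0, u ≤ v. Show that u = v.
Because k divides l and l divides u, k divides u. From k = v, v divides u. Since u > 0, v ≤ u. u ≤ v, so v = u. Then u = v.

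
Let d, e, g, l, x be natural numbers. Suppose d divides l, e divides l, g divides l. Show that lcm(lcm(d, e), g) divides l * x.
d divides l and e divides l, thus lcm(d, e) divides l. Since g divides l, lcm(lcm(d, e), g) divides l. Then lcm(lcm(d, e), g) divides l * x.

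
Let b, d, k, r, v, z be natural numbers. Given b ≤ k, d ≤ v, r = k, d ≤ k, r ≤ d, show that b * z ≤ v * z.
r = k and r ≤ d, thus k ≤ d. Since d ≤ k, k = d. b ≤ k, so b ≤ d. Since d ≤ v, b ≤ v. Then b * z ≤ v * z.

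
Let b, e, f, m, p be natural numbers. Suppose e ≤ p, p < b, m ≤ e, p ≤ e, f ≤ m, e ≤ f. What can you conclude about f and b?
f < b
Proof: p ≤ e and e ≤ p, so p = e. f ≤ m and m ≤ e, so f ≤ e. e ≤ f, so e = f. Since p = e, p = f. From p < b, f < b.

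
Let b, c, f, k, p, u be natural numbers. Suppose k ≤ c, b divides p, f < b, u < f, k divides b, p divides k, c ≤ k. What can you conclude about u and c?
u < c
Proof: Since b divides p and p divides k, b divides k. Since k divides b, b = k. k ≤ c and c ≤ k, thus k = c. Since b = k, b = c. f < b, so f < c. Since u < f, u < c.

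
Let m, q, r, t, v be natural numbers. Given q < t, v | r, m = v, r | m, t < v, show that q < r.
Since m = v and r | m, r | v. Since v | r, v = r. From t < v, t < r. Since q < t, q < r.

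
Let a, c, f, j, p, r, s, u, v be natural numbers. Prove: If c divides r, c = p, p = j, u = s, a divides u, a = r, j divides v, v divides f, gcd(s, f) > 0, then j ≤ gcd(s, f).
c = p and p = j, therefore c = j. c divides r, so j divides r. From a = r and a divides u, r divides u. From j divides r, j divides u. u = s, so j divides s. From j divides v and v divides f, j divides f. j divides s, so j divides gcd(s, f). From gcd(s, f) > 0, j ≤ gcd(s, f).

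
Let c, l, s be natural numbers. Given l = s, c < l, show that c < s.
From l = s and c < l, by substitution, c < s.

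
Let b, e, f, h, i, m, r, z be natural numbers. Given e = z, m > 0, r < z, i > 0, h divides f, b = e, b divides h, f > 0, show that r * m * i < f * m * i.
b = e and b divides h, therefore e divides h. Because e = z, z divides h. From h divides f, z divides f. Because f > 0, z ≤ f. Since r < z, r < f. From m > 0, by multiplying by a positive, r * m < f * m. Since i > 0, by multiplying by a positive, r * m * i < f * m * i.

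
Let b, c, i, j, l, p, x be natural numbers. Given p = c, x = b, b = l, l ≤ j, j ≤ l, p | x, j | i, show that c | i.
Because x = b and b = l, x = l. l ≤ j and j ≤ l, so l = j. x = l, so x = j. Because p | x, p | j. j | i, so p | i. Since p = c, c | i.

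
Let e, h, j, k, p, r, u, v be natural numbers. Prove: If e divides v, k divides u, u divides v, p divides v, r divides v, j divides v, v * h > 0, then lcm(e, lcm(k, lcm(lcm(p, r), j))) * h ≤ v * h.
k divides u and u divides v, hence k divides v. Because p divides v and r divides v, lcm(p, r) divides v. j divides v, so lcm(lcm(p, r), j) divides v. Since k divides v, lcm(k, lcm(lcm(p, r), j)) divides v. Since e divides v, lcm(e, lcm(k, lcm(lcm(p, r), j))) divides v. Then lcm(e, lcm(k, lcm(lcm(p, r), j))) * h divides v * h. From v * h > 0, lcm(e, lcm(k, lcm(lcm(p, r), j))) * h ≤ v * h.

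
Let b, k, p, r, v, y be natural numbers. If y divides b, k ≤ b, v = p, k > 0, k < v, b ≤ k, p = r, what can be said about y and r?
y < r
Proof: From b ≤ k and k ≤ b, b = k. y divides b, so y divides k. Since k > 0, y ≤ k. Since v = p and k < v, k < p. Since y ≤ k, y < p. Since p = r, y < r.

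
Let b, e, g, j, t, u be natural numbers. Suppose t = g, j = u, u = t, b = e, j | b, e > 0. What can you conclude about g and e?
g ≤ e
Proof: j = u and u = t, so j = t. b = e and j | b, therefore j | e. Since j = t, t | e. e > 0, so t ≤ e. Since t = g, g ≤ e.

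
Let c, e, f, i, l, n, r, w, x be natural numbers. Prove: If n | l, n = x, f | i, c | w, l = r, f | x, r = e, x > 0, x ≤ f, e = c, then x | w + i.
l = r and r = e, hence l = e. Since n | l, n | e. n = x, so x | e. e = c, so x | c. Since c | w, x | w. From f | x and x > 0, f ≤ x. x ≤ f, so f = x. f | i, so x | i. x | w, so x | w + i.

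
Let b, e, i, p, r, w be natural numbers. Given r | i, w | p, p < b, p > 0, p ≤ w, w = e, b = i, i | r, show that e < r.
w | p and p > 0, so w ≤ p. Since p ≤ w, p = w. w = e, so p = e. i | r and r | i, thus i = r. From b = i and p < b, p < i. From i = r, p < r. p = e, so e < r.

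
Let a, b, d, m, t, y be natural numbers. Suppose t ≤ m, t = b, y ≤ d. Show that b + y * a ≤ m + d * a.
Because t = b and t ≤ m, b ≤ m. y ≤ d, hence y * a ≤ d * a. b ≤ m, so b + y * a ≤ m + d * a.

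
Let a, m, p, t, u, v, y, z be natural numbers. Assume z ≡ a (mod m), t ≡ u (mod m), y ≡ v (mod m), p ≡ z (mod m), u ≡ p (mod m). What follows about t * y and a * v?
t * y ≡ a * v (mod m)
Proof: Since t ≡ u (mod m) and u ≡ p (mod m), t ≡ p (mod m). p ≡ z (mod m), so t ≡ z (mod m). z ≡ a (mod m), so t ≡ a (mod m). Since y ≡ v (mod m), by multiplying congruences, t * y ≡ a * v (mod m).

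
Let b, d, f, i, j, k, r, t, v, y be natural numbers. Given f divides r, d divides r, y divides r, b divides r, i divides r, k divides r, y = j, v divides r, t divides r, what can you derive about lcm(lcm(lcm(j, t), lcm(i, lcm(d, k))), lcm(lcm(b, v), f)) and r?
lcm(lcm(lcm(j, t), lcm(i, lcm(d, k))), lcm(lcm(b, v), f)) divides r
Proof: From y = j and y divides r, j divides r. From t divides r, lcm(j, t) divides r. d divides r and k divides r, thus lcm(d, k) divides r. Since i divides r, lcm(i, lcm(d, k)) divides r. lcm(j, t) divides r, so lcm(lcm(j, t), lcm(i, lcm(d, k))) divides r. b divides r and v divides r, thus lcm(b, v) divides r. Since f divides r, lcm(lcm(b, v), f) divides r. lcm(lcm(j, t), lcm(i, lcm(d, k))) divides r, so lcm(lcm(lcm(j, t), lcm(i, lcm(d, k))), lcm(lcm(b, v), f)) divides r.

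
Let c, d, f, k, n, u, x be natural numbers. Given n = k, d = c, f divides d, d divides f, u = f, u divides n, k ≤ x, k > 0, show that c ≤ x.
f divides d and d divides f, so f = d. d = c, so f = c. u = f and u divides n, so f divides n. Since n = k, f divides k. k > 0, so f ≤ k. Since f = c, c ≤ k. Since k ≤ x, c ≤ x.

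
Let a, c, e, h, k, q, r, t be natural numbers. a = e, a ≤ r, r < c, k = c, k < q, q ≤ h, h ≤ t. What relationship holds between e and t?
e < t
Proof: From a = e and a ≤ r, e ≤ r. Since r < c, e < c. k = c and k < q, thus c < q. Since q ≤ h and h ≤ t, q ≤ t. Since c < q, c < t. Since e < c, e < t.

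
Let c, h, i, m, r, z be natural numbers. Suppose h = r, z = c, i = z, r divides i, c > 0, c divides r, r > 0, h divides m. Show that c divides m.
From i = z and r divides i, r divides z. Since z = c, r divides c. c > 0, so r ≤ c. c divides r and r > 0, hence c ≤ r. r ≤ c, so r = c. h = r, so h = c. From h divides m, c divides m.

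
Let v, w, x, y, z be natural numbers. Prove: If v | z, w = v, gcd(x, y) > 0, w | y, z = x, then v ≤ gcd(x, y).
z = x and v | z, thus v | x. w = v and w | y, therefore v | y. v | x, so v | gcd(x, y). Since gcd(x, y) > 0, v ≤ gcd(x, y).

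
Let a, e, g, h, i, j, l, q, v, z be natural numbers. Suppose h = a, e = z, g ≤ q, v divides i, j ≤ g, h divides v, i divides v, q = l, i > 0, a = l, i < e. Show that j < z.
j ≤ g and g ≤ q, therefore j ≤ q. Since q = l, j ≤ l. v divides i and i divides v, so v = i. h = a and h divides v, thus a divides v. Since v = i, a divides i. Since i > 0, a ≤ i. a = l, so l ≤ i. Since e = z and i < e, i < z. Since l ≤ i, l < z. j ≤ l, so j < z.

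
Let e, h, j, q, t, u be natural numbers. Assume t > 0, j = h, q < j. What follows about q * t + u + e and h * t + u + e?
q * t + u + e < h * t + u + e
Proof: Since j = h and q < j, q < h. Combined with t > 0, by multiplying by a positive, q * t < h * t. Then q * t + u < h * t + u. Then q * t + u + e < h * t + u + e.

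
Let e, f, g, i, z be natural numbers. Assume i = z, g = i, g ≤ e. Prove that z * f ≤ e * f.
Since g = i and i = z, g = z. g ≤ e, so z ≤ e. By multiplying by a non-negative, z * f ≤ e * f.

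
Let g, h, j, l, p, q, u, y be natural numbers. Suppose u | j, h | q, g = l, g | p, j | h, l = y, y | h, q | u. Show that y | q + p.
Since q | u and u | j, q | j. j | h, so q | h. h | q, so h = q. y | h, so y | q. Because g = l and g | p, l | p. Since l = y, y | p. y | q, so y | q + p.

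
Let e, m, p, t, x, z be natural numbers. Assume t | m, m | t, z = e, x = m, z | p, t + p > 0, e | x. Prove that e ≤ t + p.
m | t and t | m, thus m = t. Since x = m, x = t. e | x, so e | t. z = e and z | p, so e | p. Since e | t, e | t + p. Since t + p > 0, e ≤ t + p.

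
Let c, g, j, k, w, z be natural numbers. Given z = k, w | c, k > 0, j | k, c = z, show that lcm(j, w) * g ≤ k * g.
c = z and z = k, therefore c = k. Because w | c, w | k. Because j | k, lcm(j, w) | k. Since k > 0, lcm(j, w) ≤ k. Then lcm(j, w) * g ≤ k * g.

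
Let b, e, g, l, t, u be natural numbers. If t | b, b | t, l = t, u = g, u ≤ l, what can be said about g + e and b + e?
g + e ≤ b + e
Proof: t | b and b | t, thus t = b. u = g and u ≤ l, so g ≤ l. l = t, so g ≤ t. Since t = b, g ≤ b. Then g + e ≤ b + e.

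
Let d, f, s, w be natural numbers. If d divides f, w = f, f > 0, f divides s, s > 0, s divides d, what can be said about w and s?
w = s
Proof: f divides s and s > 0, thus f ≤ s. Since s divides d and d divides f, s divides f. f > 0, so s ≤ f. f ≤ s, so f = s. Since w = f, w = s.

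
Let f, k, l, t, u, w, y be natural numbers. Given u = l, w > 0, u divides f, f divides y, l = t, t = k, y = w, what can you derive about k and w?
k ≤ w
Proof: l = t and t = k, hence l = k. y = w and f divides y, thus f divides w. u divides f, so u divides w. u = l, so l divides w. l = k, so k divides w. w > 0, so k ≤ w.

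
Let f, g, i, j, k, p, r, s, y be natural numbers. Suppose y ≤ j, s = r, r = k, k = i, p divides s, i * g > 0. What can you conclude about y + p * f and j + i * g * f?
y + p * f ≤ j + i * g * f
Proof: Because s = r and r = k, s = k. Since k = i, s = i. p divides s, so p divides i. Then p divides i * g. Since i * g > 0, p ≤ i * g. By multiplying by a non-negative, p * f ≤ i * g * f. Since y ≤ j, y + p * f ≤ j + i * g * f.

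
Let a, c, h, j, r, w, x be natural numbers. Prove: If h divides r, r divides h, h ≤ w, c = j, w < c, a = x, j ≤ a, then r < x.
Since h divides r and r divides h, h = r. c = j and w < c, so w < j. h ≤ w, so h < j. a = x and j ≤ a, so j ≤ x. Since h < j, h < x. Since h = r, r < x.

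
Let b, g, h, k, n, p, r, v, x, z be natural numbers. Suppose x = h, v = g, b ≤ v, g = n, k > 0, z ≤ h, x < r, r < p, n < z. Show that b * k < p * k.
v = g and b ≤ v, therefore b ≤ g. Because g = n, b ≤ n. n < z and z ≤ h, hence n < h. b ≤ n, so b < h. From x = h and x < r, h < r. Since r < p, h < p. Because b < h, b < p. Since k > 0, b * k < p * k.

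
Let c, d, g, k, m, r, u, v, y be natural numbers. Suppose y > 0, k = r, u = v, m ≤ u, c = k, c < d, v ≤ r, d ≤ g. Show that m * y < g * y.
u = v and m ≤ u, therefore m ≤ v. v ≤ r, so m ≤ r. Because c = k and k = r, c = r. c < d, so r < d. Since d ≤ g, r < g. Since m ≤ r, m < g. From y > 0, by multiplying by a positive, m * y < g * y.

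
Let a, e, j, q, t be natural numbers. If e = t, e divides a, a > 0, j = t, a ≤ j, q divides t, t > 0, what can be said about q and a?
q ≤ a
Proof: Because e = t and e divides a, t divides a. a > 0, so t ≤ a. From j = t and a ≤ j, a ≤ t. Since t ≤ a, t = a. q divides t and t > 0, thus q ≤ t. Since t = a, q ≤ a.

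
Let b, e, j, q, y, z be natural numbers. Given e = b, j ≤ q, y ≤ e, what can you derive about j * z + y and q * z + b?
j * z + y ≤ q * z + b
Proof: j ≤ q, thus j * z ≤ q * z. e = b and y ≤ e, hence y ≤ b. Since j * z ≤ q * z, j * z + y ≤ q * z + b.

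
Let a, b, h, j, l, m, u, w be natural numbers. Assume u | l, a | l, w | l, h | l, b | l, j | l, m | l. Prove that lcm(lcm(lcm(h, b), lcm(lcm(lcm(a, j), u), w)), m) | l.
h | l and b | l, hence lcm(h, b) | l. a | l and j | l, hence lcm(a, j) | l. u | l, so lcm(lcm(a, j), u) | l. w | l, so lcm(lcm(lcm(a, j), u), w) | l. Since lcm(h, b) | l, lcm(lcm(h, b), lcm(lcm(lcm(a, j), u), w)) | l. Since m | l, lcm(lcm(lcm(h, b), lcm(lcm(lcm(a, j), u), w)), m) | l.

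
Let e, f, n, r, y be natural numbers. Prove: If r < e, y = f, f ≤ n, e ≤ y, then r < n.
From y = f and e ≤ y, e ≤ f. r < e, so r < f. Because f ≤ n, r < n.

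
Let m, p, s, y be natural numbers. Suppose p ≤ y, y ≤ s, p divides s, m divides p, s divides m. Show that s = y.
s divides m and m divides p, hence s divides p. Since p divides s, p = s. Since p ≤ y, s ≤ y. Since y ≤ s, s = y.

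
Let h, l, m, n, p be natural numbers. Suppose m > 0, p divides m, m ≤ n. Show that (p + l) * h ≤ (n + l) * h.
p divides m and m > 0, so p ≤ m. m ≤ n, so p ≤ n. Then p + l ≤ n + l. By multiplying by a non-negative, (p + l) * h ≤ (n + l) * h.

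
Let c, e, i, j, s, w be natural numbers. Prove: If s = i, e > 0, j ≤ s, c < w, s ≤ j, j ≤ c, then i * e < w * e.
Since j ≤ s and s ≤ j, j = s. s = i, so j = i. From j ≤ c and c < w, j < w. Since j = i, i < w. From e > 0, by multiplying by a positive, i * e < w * e.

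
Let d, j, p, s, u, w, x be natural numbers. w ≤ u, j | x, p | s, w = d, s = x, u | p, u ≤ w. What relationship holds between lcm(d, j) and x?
lcm(d, j) | x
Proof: u ≤ w and w ≤ u, so u = w. Since w = d, u = d. Since u | p and p | s, u | s. s = x, so u | x. u = d, so d | x. j | x, so lcm(d, j) | x.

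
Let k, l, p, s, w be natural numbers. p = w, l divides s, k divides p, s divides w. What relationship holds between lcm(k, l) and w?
lcm(k, l) divides w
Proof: p = w and k divides p, so k divides w. l divides s and s divides w, thus l divides w. k divides w, so lcm(k, l) divides w.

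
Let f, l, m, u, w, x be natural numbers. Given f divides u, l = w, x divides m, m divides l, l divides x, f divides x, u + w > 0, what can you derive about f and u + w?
f ≤ u + w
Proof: Since x divides m and m divides l, x divides l. l divides x, so x = l. Since f divides x, f divides l. l = w, so f divides w. f divides u, so f divides u + w. u + w > 0, so f ≤ u + w.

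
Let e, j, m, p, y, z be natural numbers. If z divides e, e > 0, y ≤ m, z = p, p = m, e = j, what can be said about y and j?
y ≤ j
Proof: Because z = p and p = m, z = m. z divides e and e > 0, hence z ≤ e. Since z = m, m ≤ e. Since y ≤ m, y ≤ e. From e = j, y ≤ j.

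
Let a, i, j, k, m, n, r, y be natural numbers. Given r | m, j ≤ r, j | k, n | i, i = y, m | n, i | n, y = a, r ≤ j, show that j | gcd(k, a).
r ≤ j and j ≤ r, therefore r = j. From n | i and i | n, n = i. Since i = y, n = y. Because y = a, n = a. r | m and m | n, hence r | n. Since n = a, r | a. r = j, so j | a. j | k, so j | gcd(k, a).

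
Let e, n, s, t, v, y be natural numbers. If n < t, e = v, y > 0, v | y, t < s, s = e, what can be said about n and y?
n < y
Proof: s = e and e = v, so s = v. Since t < s, t < v. From n < t, n < v. Because v | y and y > 0, v ≤ y. Since n < v, n < y.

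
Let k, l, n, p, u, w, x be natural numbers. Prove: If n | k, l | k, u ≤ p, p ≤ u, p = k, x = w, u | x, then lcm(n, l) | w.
Because n | k and l | k, lcm(n, l) | k. u ≤ p and p ≤ u, so u = p. Since p = k, u = k. x = w and u | x, therefore u | w. Since u = k, k | w. Since lcm(n, l) | k, lcm(n, l) | w.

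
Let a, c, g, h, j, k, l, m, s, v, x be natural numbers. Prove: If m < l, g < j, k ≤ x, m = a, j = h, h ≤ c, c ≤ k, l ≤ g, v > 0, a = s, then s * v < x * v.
Because m = a and a = s, m = s. Because m < l, s < l. j = h and g < j, thus g < h. h ≤ c, so g < c. c ≤ k and k ≤ x, so c ≤ x. Since g < c, g < x. Since l ≤ g, l < x. Since s < l, s < x. Since v > 0, by multiplying by a positive, s * v < x * v.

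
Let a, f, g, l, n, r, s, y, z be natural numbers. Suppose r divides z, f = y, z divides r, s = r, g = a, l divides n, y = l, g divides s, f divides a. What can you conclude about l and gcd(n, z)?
l divides gcd(n, z)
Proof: r divides z and z divides r, hence r = z. Since s = r, s = z. Because f = y and f divides a, y divides a. Because g = a and g divides s, a divides s. Since y divides a, y divides s. Because s = z, y divides z. Since y = l, l divides z. From l divides n, l divides gcd(n, z).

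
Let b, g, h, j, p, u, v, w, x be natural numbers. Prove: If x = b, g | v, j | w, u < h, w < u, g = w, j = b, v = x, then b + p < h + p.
Since v = x and x = b, v = b. g = w and g | v, hence w | v. Since v = b, w | b. j = b and j | w, thus b | w. From w | b, w = b. From w < u and u < h, w < h. Since w = b, b < h. Then b + p < h + p.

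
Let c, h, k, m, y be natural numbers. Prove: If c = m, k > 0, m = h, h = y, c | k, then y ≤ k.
m = h and h = y, so m = y. From c = m and c | k, m | k. k > 0, so m ≤ k. m = y, so y ≤ k.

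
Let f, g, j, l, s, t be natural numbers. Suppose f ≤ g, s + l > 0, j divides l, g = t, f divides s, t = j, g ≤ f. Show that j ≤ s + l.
g = t and t = j, therefore g = j. From f ≤ g and g ≤ f, f = g. f divides s, so g divides s. g = j, so j divides s. Since j divides l, j divides s + l. Since s + l > 0, j ≤ s + l.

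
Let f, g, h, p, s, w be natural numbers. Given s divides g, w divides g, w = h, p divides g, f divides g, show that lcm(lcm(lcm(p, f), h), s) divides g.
From p divides g and f divides g, lcm(p, f) divides g. From w = h and w divides g, h divides g. From lcm(p, f) divides g, lcm(lcm(p, f), h) divides g. s divides g, so lcm(lcm(lcm(p, f), h), s) divides g.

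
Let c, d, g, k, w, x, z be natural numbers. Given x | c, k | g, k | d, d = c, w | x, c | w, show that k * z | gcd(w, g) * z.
Because w | x and x | c, w | c. c | w, so c = w. Since d = c and k | d, k | c. Since c = w, k | w. k | g, so k | gcd(w, g). Then k * z | gcd(w, g) * z.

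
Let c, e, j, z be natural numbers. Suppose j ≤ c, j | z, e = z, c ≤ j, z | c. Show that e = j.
c ≤ j and j ≤ c, hence c = j. Since z | c, z | j. Since j | z, z = j. Since e = z, e = j.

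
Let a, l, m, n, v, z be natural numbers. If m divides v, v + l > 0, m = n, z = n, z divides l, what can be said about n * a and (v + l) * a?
n * a ≤ (v + l) * a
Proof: Because m = n and m divides v, n divides v. z = n and z divides l, thus n divides l. Since n divides v, n divides v + l. Since v + l > 0, n ≤ v + l. By multiplying by a non-negative, n * a ≤ (v + l) * a.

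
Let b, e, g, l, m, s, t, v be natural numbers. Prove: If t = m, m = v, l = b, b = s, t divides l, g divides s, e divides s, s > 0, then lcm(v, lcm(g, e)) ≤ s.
Since t = m and m = v, t = v. Since l = b and b = s, l = s. Since t divides l, t divides s. Since t = v, v divides s. Since g divides s and e divides s, lcm(g, e) divides s. v divides s, so lcm(v, lcm(g, e)) divides s. Since s > 0, lcm(v, lcm(g, e)) ≤ s.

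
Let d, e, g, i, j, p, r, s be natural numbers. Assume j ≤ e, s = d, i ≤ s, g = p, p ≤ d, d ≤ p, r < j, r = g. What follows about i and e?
i < e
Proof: s = d and i ≤ s, thus i ≤ d. p ≤ d and d ≤ p, thus p = d. Since g = p, g = d. r = g and r < j, therefore g < j. j ≤ e, so g < e. Since g = d, d < e. i ≤ d, so i < e.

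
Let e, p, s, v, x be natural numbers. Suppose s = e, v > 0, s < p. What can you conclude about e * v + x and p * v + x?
e * v + x < p * v + x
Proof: From s = e and s < p, e < p. Using v > 0, by multiplying by a positive, e * v < p * v. Then e * v + x < p * v + x.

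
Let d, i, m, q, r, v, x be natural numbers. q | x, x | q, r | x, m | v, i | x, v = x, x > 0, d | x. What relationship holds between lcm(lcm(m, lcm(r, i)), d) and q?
lcm(lcm(m, lcm(r, i)), d) ≤ q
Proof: Since x | q and q | x, x = q. v = x and m | v, thus m | x. From r | x and i | x, lcm(r, i) | x. m | x, so lcm(m, lcm(r, i)) | x. d | x, so lcm(lcm(m, lcm(r, i)), d) | x. x > 0, so lcm(lcm(m, lcm(r, i)), d) ≤ x. Since x = q, lcm(lcm(m, lcm(r, i)), d) ≤ q.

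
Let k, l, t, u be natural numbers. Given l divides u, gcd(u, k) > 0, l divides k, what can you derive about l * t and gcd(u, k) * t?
l * t ≤ gcd(u, k) * t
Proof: Because l divides u and l divides k, l divides gcd(u, k). Since gcd(u, k) > 0, l ≤ gcd(u, k). By multiplying by a non-negative, l * t ≤ gcd(u, k) * t.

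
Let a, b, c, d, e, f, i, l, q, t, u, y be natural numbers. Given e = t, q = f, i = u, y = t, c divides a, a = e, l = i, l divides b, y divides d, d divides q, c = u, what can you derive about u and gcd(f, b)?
u divides gcd(f, b)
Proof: a = e and c divides a, hence c divides e. e = t, so c divides t. Since c = u, u divides t. y divides d and d divides q, thus y divides q. y = t, so t divides q. Since q = f, t divides f. Since u divides t, u divides f. From l = i and i = u, l = u. l divides b, so u divides b. Since u divides f, u divides gcd(f, b).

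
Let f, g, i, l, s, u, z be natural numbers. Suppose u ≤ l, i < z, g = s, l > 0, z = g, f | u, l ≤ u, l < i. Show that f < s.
z = g and g = s, so z = s. u ≤ l and l ≤ u, therefore u = l. Because f | u, f | l. Since l > 0, f ≤ l. l < i and i < z, therefore l < z. f ≤ l, so f < z. z = s, so f < s.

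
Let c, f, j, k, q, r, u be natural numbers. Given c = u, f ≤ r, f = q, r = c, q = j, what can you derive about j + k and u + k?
j + k ≤ u + k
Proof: From r = c and c = u, r = u. From f = q and f ≤ r, q ≤ r. q = j, so j ≤ r. Since r = u, j ≤ u. Then j + k ≤ u + k.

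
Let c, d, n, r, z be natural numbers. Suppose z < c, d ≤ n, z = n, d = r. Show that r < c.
d = r and d ≤ n, thus r ≤ n. z = n and z < c, therefore n < c. Since r ≤ n, r < c.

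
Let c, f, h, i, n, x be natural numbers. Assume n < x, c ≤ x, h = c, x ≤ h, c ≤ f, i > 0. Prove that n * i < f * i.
Since h = c and x ≤ h, x ≤ c. Because c ≤ x, c = x. c ≤ f, so x ≤ f. Because n < x, n < f. From i > 0, by multiplying by a positive, n * i < f * i.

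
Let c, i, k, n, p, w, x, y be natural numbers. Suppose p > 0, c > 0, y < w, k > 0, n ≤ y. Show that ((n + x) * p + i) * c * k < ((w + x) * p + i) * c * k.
From n ≤ y and y < w, n < w. Then n + x < w + x. Since p > 0, by multiplying by a positive, (n + x) * p < (w + x) * p. Then (n + x) * p + i < (w + x) * p + i. Since c > 0, by multiplying by a positive, ((n + x) * p + i) * c < ((w + x) * p + i) * c. Combining with k > 0, by multiplying by a positive, ((n + x) * p + i) * c * k < ((w + x) * p + i) * c * k.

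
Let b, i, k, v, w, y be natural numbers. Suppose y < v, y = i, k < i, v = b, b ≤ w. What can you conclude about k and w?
k < w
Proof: From v = b and y < v, y < b. Since b ≤ w, y < w. y = i, so i < w. k < i, so k < w.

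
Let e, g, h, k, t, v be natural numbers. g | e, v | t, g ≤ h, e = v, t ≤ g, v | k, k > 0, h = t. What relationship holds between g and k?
g ≤ k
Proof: h = t and g ≤ h, thus g ≤ t. t ≤ g, so t = g. Since v | t, v | g. Because e = v and g | e, g | v. v | g, so v = g. From v | k and k > 0, v ≤ k. Since v = g, g ≤ k.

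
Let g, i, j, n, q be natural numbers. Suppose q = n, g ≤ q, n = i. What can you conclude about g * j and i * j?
g * j ≤ i * j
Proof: q = n and n = i, so q = i. g ≤ q, so g ≤ i. By multiplying by a non-negative, g * j ≤ i * j.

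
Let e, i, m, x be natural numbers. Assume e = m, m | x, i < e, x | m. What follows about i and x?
i < x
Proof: m | x and x | m, thus m = x. Since e = m, e = x. i < e, so i < x.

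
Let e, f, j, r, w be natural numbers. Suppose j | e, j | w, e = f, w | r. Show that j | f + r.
Since e = f and j | e, j | f. Since j | w and w | r, j | r. j | f, so j | f + r.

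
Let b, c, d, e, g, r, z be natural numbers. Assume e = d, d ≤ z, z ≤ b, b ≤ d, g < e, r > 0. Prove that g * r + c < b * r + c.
Since d ≤ z and z ≤ b, d ≤ b. Since b ≤ d, d = b. e = d, so e = b. Since g < e, g < b. r > 0, so g * r < b * r. Then g * r + c < b * r + c.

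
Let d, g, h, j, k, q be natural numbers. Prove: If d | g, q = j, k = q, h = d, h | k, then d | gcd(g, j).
From h = d and h | k, d | k. Since k = q, d | q. q = j, so d | j. Since d | g, d | gcd(g, j).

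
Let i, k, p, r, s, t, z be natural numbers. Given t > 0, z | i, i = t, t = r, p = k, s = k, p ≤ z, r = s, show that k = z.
p = k and p ≤ z, so k ≤ z. t = r and r = s, so t = s. Since s = k, t = k. i = t and z | i, hence z | t. From t > 0, z ≤ t. Since t = k, z ≤ k. Since k ≤ z, k = z.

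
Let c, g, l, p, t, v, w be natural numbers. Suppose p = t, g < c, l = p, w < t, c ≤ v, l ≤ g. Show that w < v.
Since l = p and p = t, l = t. l ≤ g and g < c, so l < c. Since l = t, t < c. Since c ≤ v, t < v. w < t, so w < v.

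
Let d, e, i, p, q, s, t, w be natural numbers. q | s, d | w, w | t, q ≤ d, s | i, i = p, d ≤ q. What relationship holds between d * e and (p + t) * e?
d * e | (p + t) * e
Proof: From q ≤ d and d ≤ q, q = d. q | s and s | i, hence q | i. q = d, so d | i. i = p, so d | p. Because d | w and w | t, d | t. Since d | p, d | p + t. Then d * e | (p + t) * e.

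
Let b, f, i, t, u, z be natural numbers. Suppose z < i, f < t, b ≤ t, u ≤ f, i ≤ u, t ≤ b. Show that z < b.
i ≤ u and u ≤ f, therefore i ≤ f. Since z < i, z < f. t ≤ b and b ≤ t, hence t = b. f < t, so f < b. Because z < f, z < b.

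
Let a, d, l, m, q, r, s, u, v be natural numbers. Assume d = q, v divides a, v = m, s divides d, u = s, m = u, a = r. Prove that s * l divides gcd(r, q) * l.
Since v = m and m = u, v = u. Since u = s, v = s. Since a = r and v divides a, v divides r. Since v = s, s divides r. d = q and s divides d, thus s divides q. s divides r, so s divides gcd(r, q). Then s * l divides gcd(r, q) * l.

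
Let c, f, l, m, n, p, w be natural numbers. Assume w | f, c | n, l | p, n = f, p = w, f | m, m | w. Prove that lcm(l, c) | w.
Because p = w and l | p, l | w. Because f | m and m | w, f | w. Because w | f, f = w. n = f, so n = w. c | n, so c | w. From l | w, lcm(l, c) | w.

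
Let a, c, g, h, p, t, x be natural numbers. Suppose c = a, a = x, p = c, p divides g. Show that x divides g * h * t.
Since p = c and c = a, p = a. Since a = x, p = x. p divides g, so x divides g. Then x divides g * h. Then x divides g * h * t.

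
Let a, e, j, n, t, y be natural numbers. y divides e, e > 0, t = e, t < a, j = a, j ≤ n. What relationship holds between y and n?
y < n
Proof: y divides e and e > 0, so y ≤ e. Because t = e and t < a, e < a. j = a and j ≤ n, thus a ≤ n. e < a, so e < n. Since y ≤ e, y < n.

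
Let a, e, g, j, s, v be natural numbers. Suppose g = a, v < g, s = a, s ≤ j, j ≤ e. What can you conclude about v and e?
v < e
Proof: g = a and v < g, thus v < a. s = a and s ≤ j, thus a ≤ j. Since j ≤ e, a ≤ e. v < a, so v < e.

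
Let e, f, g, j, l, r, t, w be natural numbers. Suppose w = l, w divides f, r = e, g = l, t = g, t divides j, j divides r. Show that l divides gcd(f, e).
w = l and w divides f, so l divides f. t = g and t divides j, hence g divides j. Since g = l, l divides j. j divides r, so l divides r. r = e, so l divides e. Since l divides f, l divides gcd(f, e).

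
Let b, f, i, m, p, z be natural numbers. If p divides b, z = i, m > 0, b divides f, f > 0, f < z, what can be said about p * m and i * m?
p * m < i * m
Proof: p divides b and b divides f, hence p divides f. f > 0, so p ≤ f. From z = i and f < z, f < i. From p ≤ f, p < i. Combined with m > 0, by multiplying by a positive, p * m < i * m.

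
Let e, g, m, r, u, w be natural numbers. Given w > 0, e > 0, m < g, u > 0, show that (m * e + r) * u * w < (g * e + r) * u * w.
m < g and e > 0, therefore m * e < g * e. Then m * e + r < g * e + r. Since u > 0, (m * e + r) * u < (g * e + r) * u. Since w > 0, (m * e + r) * u * w < (g * e + r) * u * w.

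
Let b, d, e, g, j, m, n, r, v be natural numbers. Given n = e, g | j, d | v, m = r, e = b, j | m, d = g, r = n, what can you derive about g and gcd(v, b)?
g | gcd(v, b)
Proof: Since d = g and d | v, g | v. r = n and n = e, so r = e. Since e = b, r = b. m = r and j | m, hence j | r. Because r = b, j | b. Since g | j, g | b. From g | v, g | gcd(v, b).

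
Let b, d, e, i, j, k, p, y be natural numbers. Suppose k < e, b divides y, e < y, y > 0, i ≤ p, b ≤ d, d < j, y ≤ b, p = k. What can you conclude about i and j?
i < j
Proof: Since p = k and i ≤ p, i ≤ k. From b divides y and y > 0, b ≤ y. Because y ≤ b, y = b. Since e < y, e < b. Since k < e, k < b. Since i ≤ k, i < b. Because b ≤ d and d < j, b < j. i < b, so i < j.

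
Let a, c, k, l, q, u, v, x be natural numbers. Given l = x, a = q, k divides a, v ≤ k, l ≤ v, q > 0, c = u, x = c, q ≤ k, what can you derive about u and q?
u ≤ q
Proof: Because a = q and k divides a, k divides q. q > 0, so k ≤ q. q ≤ k, so k = q. l = x and x = c, thus l = c. Since c = u, l = u. From l ≤ v and v ≤ k, l ≤ k. l = u, so u ≤ k. Since k = q, u ≤ q.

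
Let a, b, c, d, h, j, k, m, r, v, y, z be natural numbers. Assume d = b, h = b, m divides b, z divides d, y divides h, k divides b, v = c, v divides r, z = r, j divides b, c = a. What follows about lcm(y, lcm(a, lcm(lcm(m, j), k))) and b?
lcm(y, lcm(a, lcm(lcm(m, j), k))) divides b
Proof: h = b and y divides h, thus y divides b. v = c and c = a, so v = a. v divides r, so a divides r. d = b and z divides d, therefore z divides b. z = r, so r divides b. a divides r, so a divides b. m divides b and j divides b, so lcm(m, j) divides b. Since k divides b, lcm(lcm(m, j), k) divides b. From a divides b, lcm(a, lcm(lcm(m, j), k)) divides b. Because y divides b, lcm(y, lcm(a, lcm(lcm(m, j), k))) divides b.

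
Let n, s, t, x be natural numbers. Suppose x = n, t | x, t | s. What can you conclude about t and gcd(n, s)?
t | gcd(n, s)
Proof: x = n and t | x, so t | n. From t | s, t | gcd(n, s).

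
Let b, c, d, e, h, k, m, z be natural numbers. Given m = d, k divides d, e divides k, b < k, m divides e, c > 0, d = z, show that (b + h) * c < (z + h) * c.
m = d and m divides e, therefore d divides e. e divides k, so d divides k. Because k divides d, k = d. Since d = z, k = z. Since b < k, b < z. Then b + h < z + h. Since c > 0, by multiplying by a positive, (b + h) * c < (z + h) * c.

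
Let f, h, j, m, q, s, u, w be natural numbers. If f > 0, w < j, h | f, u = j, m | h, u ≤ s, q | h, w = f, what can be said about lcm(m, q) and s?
lcm(m, q) < s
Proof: Because m | h and q | h, lcm(m, q) | h. Since h | f, lcm(m, q) | f. Since f > 0, lcm(m, q) ≤ f. w = f and w < j, hence f < j. lcm(m, q) ≤ f, so lcm(m, q) < j. u = j and u ≤ s, hence j ≤ s. Since lcm(m, q) < j, lcm(m, q) < s.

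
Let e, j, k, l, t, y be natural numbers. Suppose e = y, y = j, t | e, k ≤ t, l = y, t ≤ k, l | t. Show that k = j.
k ≤ t and t ≤ k, hence k = t. e = y and t | e, thus t | y. l = y and l | t, thus y | t. t | y, so t = y. k = t, so k = y. Since y = j, k = j.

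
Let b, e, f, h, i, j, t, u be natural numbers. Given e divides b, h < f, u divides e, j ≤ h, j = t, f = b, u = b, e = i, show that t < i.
u = b and u divides e, so b divides e. From e divides b, b = e. Since e = i, b = i. Since f = b and h < f, h < b. Since b = i, h < i. j ≤ h, so j < i. Since j = t, t < i.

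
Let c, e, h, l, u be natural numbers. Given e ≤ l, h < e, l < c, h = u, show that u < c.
h = u and h < e, hence u < e. e ≤ l and l < c, so e < c. Since u < e, u < c.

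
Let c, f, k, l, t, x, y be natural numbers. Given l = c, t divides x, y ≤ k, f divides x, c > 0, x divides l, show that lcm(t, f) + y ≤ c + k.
t divides x and f divides x, thus lcm(t, f) divides x. l = c and x divides l, so x divides c. Since lcm(t, f) divides x, lcm(t, f) divides c. Since c > 0, lcm(t, f) ≤ c. y ≤ k, so lcm(t, f) + y ≤ c + k.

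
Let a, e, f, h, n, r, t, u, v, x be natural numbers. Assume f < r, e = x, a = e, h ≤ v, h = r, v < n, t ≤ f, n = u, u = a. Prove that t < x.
u = a and a = e, hence u = e. Since e = x, u = x. t ≤ f and f < r, so t < r. h ≤ v and v < n, therefore h < n. h = r, so r < n. Since n = u, r < u. t < r, so t < u. u = x, so t < x.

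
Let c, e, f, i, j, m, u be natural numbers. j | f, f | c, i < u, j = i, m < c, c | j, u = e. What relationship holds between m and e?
m < e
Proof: j | f and f | c, so j | c. c | j, so c = j. Since j = i, c = i. Since m < c, m < i. u = e and i < u, thus i < e. m < i, so m < e.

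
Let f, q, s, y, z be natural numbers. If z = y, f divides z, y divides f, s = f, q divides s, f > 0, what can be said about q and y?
q ≤ y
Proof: Because z = y and f divides z, f divides y. Since y divides f, f = y. s = f and q divides s, so q divides f. f > 0, so q ≤ f. f = y, so q ≤ y.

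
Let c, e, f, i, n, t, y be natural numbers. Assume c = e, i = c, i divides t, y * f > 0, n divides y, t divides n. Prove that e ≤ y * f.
From i = c and i divides t, c divides t. From c = e, e divides t. Since t divides n and n divides y, t divides y. e divides t, so e divides y. Then e divides y * f. y * f > 0, so e ≤ y * f.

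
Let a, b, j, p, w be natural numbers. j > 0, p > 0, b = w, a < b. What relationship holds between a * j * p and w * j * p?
a * j * p < w * j * p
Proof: b = w and a < b, thus a < w. Because j > 0, by multiplying by a positive, a * j < w * j. Using p > 0, by multiplying by a positive, a * j * p < w * j * p.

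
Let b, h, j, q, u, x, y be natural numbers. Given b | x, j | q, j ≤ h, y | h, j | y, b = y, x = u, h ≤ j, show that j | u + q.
From h ≤ j and j ≤ h, h = j. Since y | h, y | j. j | y, so y = j. From x = u and b | x, b | u. Since b = y, y | u. y = j, so j | u. j | q, so j | u + q.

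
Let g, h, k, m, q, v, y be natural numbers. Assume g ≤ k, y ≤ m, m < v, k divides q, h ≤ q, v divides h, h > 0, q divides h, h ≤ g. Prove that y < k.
h ≤ g and g ≤ k, therefore h ≤ k. q divides h and h > 0, so q ≤ h. h ≤ q, so q = h. Because k divides q, k divides h. Since h > 0, k ≤ h. h ≤ k, so h = k. Since v divides h and h > 0, v ≤ h. m < v, so m < h. Since h = k, m < k. Since y ≤ m, y < k.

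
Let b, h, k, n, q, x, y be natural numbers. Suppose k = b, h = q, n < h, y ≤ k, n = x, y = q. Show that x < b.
h = q and n < h, so n < q. From n = x, x < q. Since k = b and y ≤ k, y ≤ b. y = q, so q ≤ b. x < q, so x < b.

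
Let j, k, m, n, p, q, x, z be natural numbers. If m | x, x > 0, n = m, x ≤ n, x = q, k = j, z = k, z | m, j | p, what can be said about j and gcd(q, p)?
j | gcd(q, p)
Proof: m | x and x > 0, thus m ≤ x. Because n = m and x ≤ n, x ≤ m. Because m ≤ x, m = x. x = q, so m = q. Because z = k and z | m, k | m. Since k = j, j | m. Since m = q, j | q. Since j | p, j | gcd(q, p).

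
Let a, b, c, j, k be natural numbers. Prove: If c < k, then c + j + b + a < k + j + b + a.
Because c < k, c + j < k + j. Then c + j + b < k + j + b. Then c + j + b + a < k + j + b + a.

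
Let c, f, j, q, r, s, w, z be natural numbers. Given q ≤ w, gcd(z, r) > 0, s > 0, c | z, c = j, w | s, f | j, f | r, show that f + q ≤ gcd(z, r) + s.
c = j and c | z, so j | z. f | j, so f | z. f | r, so f | gcd(z, r). gcd(z, r) > 0, so f ≤ gcd(z, r). w | s and s > 0, so w ≤ s. Since q ≤ w, q ≤ s. Since f ≤ gcd(z, r), f + q ≤ gcd(z, r) + s.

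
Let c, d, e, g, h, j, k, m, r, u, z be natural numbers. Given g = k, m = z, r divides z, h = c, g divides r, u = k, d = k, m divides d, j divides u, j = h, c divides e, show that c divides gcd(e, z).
From g divides r and r divides z, g divides z. g = k, so k divides z. m = z and m divides d, hence z divides d. Since d = k, z divides k. Since k divides z, k = z. j = h and h = c, thus j = c. Since u = k and j divides u, j divides k. Since j = c, c divides k. Since k = z, c divides z. c divides e, so c divides gcd(e, z).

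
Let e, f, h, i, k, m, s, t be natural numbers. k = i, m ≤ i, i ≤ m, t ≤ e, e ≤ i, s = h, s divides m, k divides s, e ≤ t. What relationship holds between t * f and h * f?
t * f ≤ h * f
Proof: From k = i and k divides s, i divides s. m ≤ i and i ≤ m, thus m = i. Since s divides m, s divides i. Since i divides s, i = s. s = h, so i = h. e ≤ t and t ≤ e, thus e = t. e ≤ i, so t ≤ i. Since i = h, t ≤ h. By multiplying by a non-negative, t * f ≤ h * f.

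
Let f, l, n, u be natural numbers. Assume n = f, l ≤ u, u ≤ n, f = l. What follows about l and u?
l = u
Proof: n = f and f = l, so n = l. From u ≤ n, u ≤ l. l ≤ u, so u = l. Then l = u.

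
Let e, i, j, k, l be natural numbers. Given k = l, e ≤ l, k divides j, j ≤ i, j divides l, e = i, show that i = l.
k = l and k divides j, so l divides j. Since j divides l, j = l. j ≤ i, so l ≤ i. e = i and e ≤ l, hence i ≤ l. Since l ≤ i, l = i. Then i = l.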